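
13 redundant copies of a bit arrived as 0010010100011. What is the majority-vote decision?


Ones: 5 out of 13
Threshold: 7

0 (5/13 voted 1)


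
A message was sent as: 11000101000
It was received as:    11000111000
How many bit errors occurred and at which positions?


XOR: 00000010000

1 error(s) at position(s): 6


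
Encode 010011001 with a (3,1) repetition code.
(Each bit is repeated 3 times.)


Each bit -> 3 copies

000111000000111111000000111


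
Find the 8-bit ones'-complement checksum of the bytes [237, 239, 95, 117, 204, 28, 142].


Sum = 1062 mod 256 = 38
Complement = 217

217


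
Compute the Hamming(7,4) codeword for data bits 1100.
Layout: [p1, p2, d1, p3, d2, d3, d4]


Parity bits: p1=0, p2=1, p3=1

0111100


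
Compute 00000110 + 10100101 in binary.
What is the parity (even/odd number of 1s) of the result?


00000110 = 6
10100101 = 165
Sum = 171 = 10101011
1s count = 5

odd parity (5 ones in 10101011)


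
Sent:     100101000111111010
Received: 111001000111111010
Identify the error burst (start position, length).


XOR: 011100000000000000

Burst at position 1, length 3


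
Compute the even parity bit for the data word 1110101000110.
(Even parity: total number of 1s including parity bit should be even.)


Number of 1s in data: 7
Parity bit: 1

1


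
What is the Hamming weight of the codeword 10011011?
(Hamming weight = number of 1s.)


Counting 1s in 10011011

5


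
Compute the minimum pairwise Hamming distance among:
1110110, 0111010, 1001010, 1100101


Comparing all pairs, minimum distance: 3
Can detect 2 errors, correct 1 errors

3


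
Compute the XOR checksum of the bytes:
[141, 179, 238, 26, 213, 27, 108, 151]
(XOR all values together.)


XOR chain: 141 ^ 179 ^ 238 ^ 26 ^ 213 ^ 27 ^ 108 ^ 151 = 255

255


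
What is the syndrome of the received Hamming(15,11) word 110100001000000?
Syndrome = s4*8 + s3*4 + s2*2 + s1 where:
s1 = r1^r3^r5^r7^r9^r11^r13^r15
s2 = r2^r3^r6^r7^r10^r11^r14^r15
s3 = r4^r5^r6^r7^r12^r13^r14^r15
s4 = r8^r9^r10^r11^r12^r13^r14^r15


s1=0, s2=1, s3=1, s4=1

Syndrome = 14 (error at position 14)


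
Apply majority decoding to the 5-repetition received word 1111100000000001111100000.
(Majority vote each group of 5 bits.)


Groups: 11111, 00000, 00000, 11111, 00000
Majority votes: 10010

10010


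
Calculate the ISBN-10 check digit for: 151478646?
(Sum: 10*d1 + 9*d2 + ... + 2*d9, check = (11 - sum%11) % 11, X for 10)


Weighted sum: 221
221 mod 11 = 1

Check digit: X


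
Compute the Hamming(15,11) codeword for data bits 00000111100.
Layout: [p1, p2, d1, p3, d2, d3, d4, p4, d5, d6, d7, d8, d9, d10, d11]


Parity bits: p1=0, p2=0, p3=0, p4=0

000000000111100


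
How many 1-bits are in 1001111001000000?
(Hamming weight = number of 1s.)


Counting 1s in 1001111001000000

6


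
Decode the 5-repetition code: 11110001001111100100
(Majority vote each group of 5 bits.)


Groups: 11110, 00100, 11111, 00100
Majority votes: 1010

1010


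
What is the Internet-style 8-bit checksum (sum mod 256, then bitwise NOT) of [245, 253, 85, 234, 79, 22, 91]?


Sum = 1009 mod 256 = 241
Complement = 14

14


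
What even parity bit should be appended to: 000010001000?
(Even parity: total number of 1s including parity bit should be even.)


Number of 1s in data: 2
Parity bit: 0

0


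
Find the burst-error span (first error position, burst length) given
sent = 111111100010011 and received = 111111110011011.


XOR: 000000010001000

Burst at position 7, length 5


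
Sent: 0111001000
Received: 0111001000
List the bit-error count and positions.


XOR: 0000000000

0 errors (received matches sent)


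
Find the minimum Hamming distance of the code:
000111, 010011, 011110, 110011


Comparing all pairs, minimum distance: 1
Can detect 0 errors, correct 0 errors

1


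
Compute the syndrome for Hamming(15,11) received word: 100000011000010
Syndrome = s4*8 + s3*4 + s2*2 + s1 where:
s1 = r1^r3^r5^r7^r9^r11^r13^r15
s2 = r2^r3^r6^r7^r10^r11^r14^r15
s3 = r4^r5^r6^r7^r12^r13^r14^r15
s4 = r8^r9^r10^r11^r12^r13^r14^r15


s1=0, s2=1, s3=1, s4=1

Syndrome = 14 (error at position 14)


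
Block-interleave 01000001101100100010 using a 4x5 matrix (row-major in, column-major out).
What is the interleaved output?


Matrix:
  01000
  00110
  11001
  00010
Read columns: 00101010010001010010

00101010010001010010


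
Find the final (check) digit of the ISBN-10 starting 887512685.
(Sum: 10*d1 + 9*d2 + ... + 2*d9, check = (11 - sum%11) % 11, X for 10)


Weighted sum: 317
317 mod 11 = 9

Check digit: 2


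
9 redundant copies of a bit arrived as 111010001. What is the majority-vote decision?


Ones: 5 out of 9
Threshold: 5

1 (5/9 voted 1)


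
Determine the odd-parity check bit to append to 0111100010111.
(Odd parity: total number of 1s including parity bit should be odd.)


Number of 1s in data: 8
Parity bit: 1

1


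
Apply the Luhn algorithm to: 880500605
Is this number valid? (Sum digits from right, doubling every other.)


Luhn sum = 27
27 mod 10 = 7

Invalid (Luhn sum mod 10 = 7)


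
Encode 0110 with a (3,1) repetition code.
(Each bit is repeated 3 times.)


Each bit -> 3 copies

000111111000


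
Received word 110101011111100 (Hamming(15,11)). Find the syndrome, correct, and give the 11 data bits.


Syndrome = 0: no error detected

Data: 00101111100 (no errors)


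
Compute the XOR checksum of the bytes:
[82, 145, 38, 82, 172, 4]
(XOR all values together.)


XOR chain: 82 ^ 145 ^ 38 ^ 82 ^ 172 ^ 4 = 31

31


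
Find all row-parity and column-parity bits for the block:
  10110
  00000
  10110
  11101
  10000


Row parities: 10101
Column parities: 01101

Row P: 10101, Col P: 01101, Corner: 1


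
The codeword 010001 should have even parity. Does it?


Number of 1s: 2

Yes, parity is correct (2 ones)


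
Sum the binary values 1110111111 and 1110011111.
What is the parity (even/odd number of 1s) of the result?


1110111111 = 959
1110011111 = 927
Sum = 1886 = 11101011110
1s count = 8

even parity (8 ones in 11101011110)


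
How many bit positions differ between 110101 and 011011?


XOR: 101110
Count of 1s: 4

4


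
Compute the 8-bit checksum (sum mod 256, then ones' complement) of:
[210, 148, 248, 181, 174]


Sum = 961 mod 256 = 193
Complement = 62

62


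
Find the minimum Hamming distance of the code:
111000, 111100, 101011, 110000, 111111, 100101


Comparing all pairs, minimum distance: 1
Can detect 0 errors, correct 0 errors

1


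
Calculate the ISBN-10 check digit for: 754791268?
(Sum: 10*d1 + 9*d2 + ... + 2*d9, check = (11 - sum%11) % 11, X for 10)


Weighted sum: 297
297 mod 11 = 0

Check digit: 0


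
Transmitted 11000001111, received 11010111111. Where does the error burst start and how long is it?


XOR: 00010110000

Burst at position 3, length 4


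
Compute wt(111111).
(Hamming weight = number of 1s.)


Counting 1s in 111111

6


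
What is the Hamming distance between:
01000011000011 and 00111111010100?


XOR: 01111100010111
Count of 1s: 9

9


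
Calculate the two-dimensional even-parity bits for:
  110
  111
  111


Row parities: 011
Column parities: 110

Row P: 011, Col P: 110, Corner: 0


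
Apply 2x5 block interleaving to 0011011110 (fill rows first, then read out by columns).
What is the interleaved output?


Matrix:
  00110
  11110
Read columns: 0101111100

0101111100


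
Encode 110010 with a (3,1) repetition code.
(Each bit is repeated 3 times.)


Each bit -> 3 copies

111111000000111000


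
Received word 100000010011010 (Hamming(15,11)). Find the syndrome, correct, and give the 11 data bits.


Syndrome = 0: no error detected

Data: 00000011010 (no errors)


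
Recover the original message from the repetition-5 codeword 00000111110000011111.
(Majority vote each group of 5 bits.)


Groups: 00000, 11111, 00000, 11111
Majority votes: 0101

0101


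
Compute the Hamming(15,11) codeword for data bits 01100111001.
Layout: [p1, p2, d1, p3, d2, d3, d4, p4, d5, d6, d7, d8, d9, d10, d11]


Parity bits: p1=1, p2=0, p3=0, p4=0

100011000111001


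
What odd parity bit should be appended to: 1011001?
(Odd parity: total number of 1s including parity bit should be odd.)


Number of 1s in data: 4
Parity bit: 1

1


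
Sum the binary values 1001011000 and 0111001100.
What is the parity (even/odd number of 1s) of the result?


1001011000 = 600
0111001100 = 460
Sum = 1060 = 10000100100
1s count = 3

odd parity (3 ones in 10000100100)


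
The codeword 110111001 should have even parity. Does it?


Number of 1s: 6

Yes, parity is correct (6 ones)


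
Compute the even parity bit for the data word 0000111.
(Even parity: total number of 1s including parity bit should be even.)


Number of 1s in data: 3
Parity bit: 1

1


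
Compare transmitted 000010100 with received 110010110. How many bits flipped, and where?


XOR: 110000010

3 error(s) at position(s): 0, 1, 7


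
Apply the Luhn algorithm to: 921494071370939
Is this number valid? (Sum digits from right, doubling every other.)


Luhn sum = 82
82 mod 10 = 2

Invalid (Luhn sum mod 10 = 2)


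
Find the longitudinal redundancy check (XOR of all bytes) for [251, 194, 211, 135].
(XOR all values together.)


XOR chain: 251 ^ 194 ^ 211 ^ 135 = 109

109


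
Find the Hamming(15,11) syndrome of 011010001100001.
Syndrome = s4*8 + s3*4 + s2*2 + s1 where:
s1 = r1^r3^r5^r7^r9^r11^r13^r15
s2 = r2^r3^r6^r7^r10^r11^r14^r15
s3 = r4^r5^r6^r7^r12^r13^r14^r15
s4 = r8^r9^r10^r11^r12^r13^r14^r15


s1=0, s2=0, s3=0, s4=1

Syndrome = 8 (error at position 8)


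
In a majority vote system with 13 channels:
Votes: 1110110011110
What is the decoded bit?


Ones: 9 out of 13
Threshold: 7

1 (9/13 voted 1)


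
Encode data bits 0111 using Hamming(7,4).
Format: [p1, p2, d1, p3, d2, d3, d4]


Parity bits: p1=0, p2=0, p3=1

0001111


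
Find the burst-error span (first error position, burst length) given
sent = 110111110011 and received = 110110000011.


XOR: 000001110000

Burst at position 5, length 3


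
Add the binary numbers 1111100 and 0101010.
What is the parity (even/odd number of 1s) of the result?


1111100 = 124
0101010 = 42
Sum = 166 = 10100110
1s count = 4

even parity (4 ones in 10100110)


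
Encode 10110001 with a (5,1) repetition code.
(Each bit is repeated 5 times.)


Each bit -> 5 copies

1111100000111111111100000000000000011111


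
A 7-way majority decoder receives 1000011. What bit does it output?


Ones: 3 out of 7
Threshold: 4

0 (3/7 voted 1)


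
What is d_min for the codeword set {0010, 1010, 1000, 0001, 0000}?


Comparing all pairs, minimum distance: 1
Can detect 0 errors, correct 0 errors

1


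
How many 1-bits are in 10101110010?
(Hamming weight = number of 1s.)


Counting 1s in 10101110010

6


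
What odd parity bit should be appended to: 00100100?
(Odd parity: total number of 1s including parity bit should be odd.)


Number of 1s in data: 2
Parity bit: 1

1


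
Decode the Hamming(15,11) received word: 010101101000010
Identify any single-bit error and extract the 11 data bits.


Syndrome = 0: no error detected

Data: 00111000010 (no errors)


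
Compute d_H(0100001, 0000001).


XOR: 0100000
Count of 1s: 1

1


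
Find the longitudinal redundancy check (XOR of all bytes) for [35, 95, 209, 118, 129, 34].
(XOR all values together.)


XOR chain: 35 ^ 95 ^ 209 ^ 118 ^ 129 ^ 34 = 120

120


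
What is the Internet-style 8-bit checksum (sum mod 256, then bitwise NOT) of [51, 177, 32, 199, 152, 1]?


Sum = 612 mod 256 = 100
Complement = 155

155


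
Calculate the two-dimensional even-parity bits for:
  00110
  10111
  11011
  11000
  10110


Row parities: 00001
Column parities: 00100

Row P: 00001, Col P: 00100, Corner: 1


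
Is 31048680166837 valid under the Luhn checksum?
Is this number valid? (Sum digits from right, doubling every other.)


Luhn sum = 63
63 mod 10 = 3

Invalid (Luhn sum mod 10 = 3)


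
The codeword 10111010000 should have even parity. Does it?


Number of 1s: 5

No, parity error (5 ones)


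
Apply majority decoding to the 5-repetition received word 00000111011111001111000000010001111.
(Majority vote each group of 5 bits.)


Groups: 00000, 11101, 11110, 01111, 00000, 00100, 01111
Majority votes: 0111001

0111001


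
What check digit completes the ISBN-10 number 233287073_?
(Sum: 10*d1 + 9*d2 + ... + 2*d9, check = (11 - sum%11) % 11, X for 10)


Weighted sum: 195
195 mod 11 = 8

Check digit: 3


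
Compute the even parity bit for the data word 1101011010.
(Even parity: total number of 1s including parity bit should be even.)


Number of 1s in data: 6
Parity bit: 0

0


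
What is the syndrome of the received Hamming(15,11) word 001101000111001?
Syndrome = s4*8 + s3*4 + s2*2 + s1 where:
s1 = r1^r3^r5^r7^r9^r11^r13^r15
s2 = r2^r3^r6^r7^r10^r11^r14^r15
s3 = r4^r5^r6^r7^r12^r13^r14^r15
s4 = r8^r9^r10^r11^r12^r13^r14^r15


s1=1, s2=1, s3=0, s4=0

Syndrome = 3 (error at position 3)


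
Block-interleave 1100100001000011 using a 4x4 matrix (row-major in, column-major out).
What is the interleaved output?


Matrix:
  1100
  1000
  0100
  0011
Read columns: 1100101000010001

1100101000010001


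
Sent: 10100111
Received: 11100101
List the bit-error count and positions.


XOR: 01000010

2 error(s) at position(s): 1, 6


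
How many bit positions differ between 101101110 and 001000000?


XOR: 100101110
Count of 1s: 5

5


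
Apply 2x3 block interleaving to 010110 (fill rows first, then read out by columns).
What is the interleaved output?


Matrix:
  010
  110
Read columns: 011100

011100


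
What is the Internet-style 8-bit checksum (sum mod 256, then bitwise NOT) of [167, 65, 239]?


Sum = 471 mod 256 = 215
Complement = 40

40


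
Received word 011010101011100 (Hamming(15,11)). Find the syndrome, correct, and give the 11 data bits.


Syndrome = 0: no error detected

Data: 11011011100 (no errors)


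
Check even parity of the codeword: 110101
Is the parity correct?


Number of 1s: 4

Yes, parity is correct (4 ones)


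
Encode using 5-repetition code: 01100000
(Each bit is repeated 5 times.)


Each bit -> 5 copies

0000011111111110000000000000000000000000


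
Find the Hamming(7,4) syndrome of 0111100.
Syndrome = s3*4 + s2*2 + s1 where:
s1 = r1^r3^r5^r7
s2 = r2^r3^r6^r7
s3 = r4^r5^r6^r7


s1=0, s2=0, s3=0

Syndrome = 0 (no error)


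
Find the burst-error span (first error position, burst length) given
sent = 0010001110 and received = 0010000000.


XOR: 0000001110

Burst at position 6, length 3


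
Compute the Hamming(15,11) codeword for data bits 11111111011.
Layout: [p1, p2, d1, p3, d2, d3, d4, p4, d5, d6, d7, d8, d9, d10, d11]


Parity bits: p1=0, p2=1, p3=0, p4=0

011011101111011


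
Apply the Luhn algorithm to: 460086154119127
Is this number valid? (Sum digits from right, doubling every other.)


Luhn sum = 48
48 mod 10 = 8

Invalid (Luhn sum mod 10 = 8)


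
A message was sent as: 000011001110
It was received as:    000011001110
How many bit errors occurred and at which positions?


XOR: 000000000000

0 errors (received matches sent)


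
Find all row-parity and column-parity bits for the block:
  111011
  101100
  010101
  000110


Row parities: 1110
Column parities: 000100

Row P: 1110, Col P: 000100, Corner: 1


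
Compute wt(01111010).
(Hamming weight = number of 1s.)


Counting 1s in 01111010

5


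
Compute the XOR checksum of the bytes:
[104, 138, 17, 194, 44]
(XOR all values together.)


XOR chain: 104 ^ 138 ^ 17 ^ 194 ^ 44 = 29

29


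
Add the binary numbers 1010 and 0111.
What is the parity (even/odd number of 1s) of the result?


1010 = 10
0111 = 7
Sum = 17 = 10001
1s count = 2

even parity (2 ones in 10001)


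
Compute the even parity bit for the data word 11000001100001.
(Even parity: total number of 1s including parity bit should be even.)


Number of 1s in data: 5
Parity bit: 1

1


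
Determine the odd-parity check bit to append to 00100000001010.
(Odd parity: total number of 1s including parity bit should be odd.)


Number of 1s in data: 3
Parity bit: 0

0


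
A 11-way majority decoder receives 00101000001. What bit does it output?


Ones: 3 out of 11
Threshold: 6

0 (3/11 voted 1)


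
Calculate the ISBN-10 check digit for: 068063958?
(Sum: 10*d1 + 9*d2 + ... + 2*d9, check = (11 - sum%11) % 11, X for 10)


Weighted sum: 236
236 mod 11 = 5

Check digit: 6


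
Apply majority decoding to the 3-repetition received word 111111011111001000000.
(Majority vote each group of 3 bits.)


Groups: 111, 111, 011, 111, 001, 000, 000
Majority votes: 1111000

1111000


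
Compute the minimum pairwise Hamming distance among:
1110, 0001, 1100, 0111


Comparing all pairs, minimum distance: 1
Can detect 0 errors, correct 0 errors

1


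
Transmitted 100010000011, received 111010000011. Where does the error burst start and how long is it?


XOR: 011000000000

Burst at position 1, length 2


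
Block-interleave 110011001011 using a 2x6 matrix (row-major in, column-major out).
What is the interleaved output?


Matrix:
  110011
  001011
Read columns: 101001001111

101001001111


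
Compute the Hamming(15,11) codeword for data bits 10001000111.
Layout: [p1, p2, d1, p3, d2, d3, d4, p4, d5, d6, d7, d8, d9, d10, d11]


Parity bits: p1=0, p2=1, p3=1, p4=0

011100001000111


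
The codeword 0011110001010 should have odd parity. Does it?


Number of 1s: 6

No, parity error (6 ones)


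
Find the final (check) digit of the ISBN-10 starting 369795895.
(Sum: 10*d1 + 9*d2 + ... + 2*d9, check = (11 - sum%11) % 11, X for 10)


Weighted sum: 353
353 mod 11 = 1

Check digit: X


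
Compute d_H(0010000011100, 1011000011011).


XOR: 1001000000111
Count of 1s: 5

5


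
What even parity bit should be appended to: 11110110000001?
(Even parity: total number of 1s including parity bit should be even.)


Number of 1s in data: 7
Parity bit: 1

1


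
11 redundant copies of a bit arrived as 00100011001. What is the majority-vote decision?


Ones: 4 out of 11
Threshold: 6

0 (4/11 voted 1)


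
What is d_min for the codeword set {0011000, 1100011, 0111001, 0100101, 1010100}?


Comparing all pairs, minimum distance: 2
Can detect 1 errors, correct 0 errors

2


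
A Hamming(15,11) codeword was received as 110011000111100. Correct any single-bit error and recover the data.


Syndrome = 0: no error detected

Data: 01100111100 (no errors)


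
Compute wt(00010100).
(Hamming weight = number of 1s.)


Counting 1s in 00010100

2


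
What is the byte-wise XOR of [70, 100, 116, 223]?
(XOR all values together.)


XOR chain: 70 ^ 100 ^ 116 ^ 223 = 137

137


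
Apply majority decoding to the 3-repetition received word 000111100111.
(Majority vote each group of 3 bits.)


Groups: 000, 111, 100, 111
Majority votes: 0101

0101


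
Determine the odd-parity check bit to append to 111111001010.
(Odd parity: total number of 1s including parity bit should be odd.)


Number of 1s in data: 8
Parity bit: 1

1


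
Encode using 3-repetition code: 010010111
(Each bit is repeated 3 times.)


Each bit -> 3 copies

000111000000111000111111111


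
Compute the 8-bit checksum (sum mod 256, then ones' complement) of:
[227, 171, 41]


Sum = 439 mod 256 = 183
Complement = 72

72


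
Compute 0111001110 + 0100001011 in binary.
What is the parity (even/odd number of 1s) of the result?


0111001110 = 462
0100001011 = 267
Sum = 729 = 1011011001
1s count = 6

even parity (6 ones in 1011011001)


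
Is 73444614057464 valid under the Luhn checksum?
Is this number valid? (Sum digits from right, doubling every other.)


Luhn sum = 61
61 mod 10 = 1

Invalid (Luhn sum mod 10 = 1)


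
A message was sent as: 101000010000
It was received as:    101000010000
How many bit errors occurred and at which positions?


XOR: 000000000000

0 errors (received matches sent)


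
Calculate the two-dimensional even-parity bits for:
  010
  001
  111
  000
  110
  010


Row parities: 111001
Column parities: 000

Row P: 111001, Col P: 000, Corner: 0


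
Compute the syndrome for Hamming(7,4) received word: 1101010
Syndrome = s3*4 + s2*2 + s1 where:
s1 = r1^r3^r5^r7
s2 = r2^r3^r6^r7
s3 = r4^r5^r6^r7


s1=1, s2=0, s3=0

Syndrome = 1 (error at position 1)


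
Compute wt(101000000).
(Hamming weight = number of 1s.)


Counting 1s in 101000000

2


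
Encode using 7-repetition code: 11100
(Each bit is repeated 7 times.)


Each bit -> 7 copies

11111111111111111111100000000000000


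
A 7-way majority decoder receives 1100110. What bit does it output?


Ones: 4 out of 7
Threshold: 4

1 (4/7 voted 1)


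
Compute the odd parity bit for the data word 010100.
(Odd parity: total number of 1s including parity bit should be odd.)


Number of 1s in data: 2
Parity bit: 1

1


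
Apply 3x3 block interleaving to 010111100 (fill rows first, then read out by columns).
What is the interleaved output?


Matrix:
  010
  111
  100
Read columns: 011110010

011110010


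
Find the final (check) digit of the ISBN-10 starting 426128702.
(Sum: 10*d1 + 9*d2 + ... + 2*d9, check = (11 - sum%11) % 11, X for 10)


Weighted sum: 197
197 mod 11 = 10

Check digit: 1


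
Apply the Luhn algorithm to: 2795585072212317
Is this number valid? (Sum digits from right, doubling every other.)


Luhn sum = 63
63 mod 10 = 3

Invalid (Luhn sum mod 10 = 3)


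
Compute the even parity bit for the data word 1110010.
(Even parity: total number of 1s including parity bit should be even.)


Number of 1s in data: 4
Parity bit: 0

0


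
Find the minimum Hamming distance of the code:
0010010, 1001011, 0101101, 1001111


Comparing all pairs, minimum distance: 1
Can detect 0 errors, correct 0 errors

1


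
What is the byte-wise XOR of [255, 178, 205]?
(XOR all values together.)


XOR chain: 255 ^ 178 ^ 205 = 128

128


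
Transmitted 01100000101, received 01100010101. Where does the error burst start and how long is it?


XOR: 00000010000

Burst at position 6, length 1


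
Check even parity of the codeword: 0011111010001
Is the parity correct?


Number of 1s: 7

No, parity error (7 ones)


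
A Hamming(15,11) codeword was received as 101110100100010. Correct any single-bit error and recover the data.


Syndrome = 0: no error detected

Data: 11010100010 (no errors)


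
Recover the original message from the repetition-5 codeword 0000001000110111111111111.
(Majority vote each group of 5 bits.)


Groups: 00000, 01000, 11011, 11111, 11111
Majority votes: 00111

00111


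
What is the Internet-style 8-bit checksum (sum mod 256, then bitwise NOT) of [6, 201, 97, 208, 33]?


Sum = 545 mod 256 = 33
Complement = 222

222


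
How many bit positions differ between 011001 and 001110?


XOR: 010111
Count of 1s: 4

4


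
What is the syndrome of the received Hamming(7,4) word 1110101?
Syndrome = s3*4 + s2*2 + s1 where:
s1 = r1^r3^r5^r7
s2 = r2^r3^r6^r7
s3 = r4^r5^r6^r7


s1=0, s2=1, s3=0

Syndrome = 2 (error at position 2)


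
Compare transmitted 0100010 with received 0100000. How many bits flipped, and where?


XOR: 0000010

1 error(s) at position(s): 5


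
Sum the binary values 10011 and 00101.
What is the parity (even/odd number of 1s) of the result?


10011 = 19
00101 = 5
Sum = 24 = 11000
1s count = 2

even parity (2 ones in 11000)


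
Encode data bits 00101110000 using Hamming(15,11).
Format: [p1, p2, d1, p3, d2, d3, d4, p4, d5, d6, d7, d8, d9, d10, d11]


Parity bits: p1=0, p2=1, p3=1, p4=1

010101011110000


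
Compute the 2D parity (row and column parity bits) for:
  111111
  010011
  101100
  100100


Row parities: 0110
Column parities: 100100

Row P: 0110, Col P: 100100, Corner: 0


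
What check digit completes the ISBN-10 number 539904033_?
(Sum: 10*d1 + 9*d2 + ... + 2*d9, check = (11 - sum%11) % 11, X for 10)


Weighted sum: 247
247 mod 11 = 5

Check digit: 6


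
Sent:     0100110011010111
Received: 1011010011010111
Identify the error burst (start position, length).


XOR: 1111100000000000

Burst at position 0, length 5


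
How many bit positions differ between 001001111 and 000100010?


XOR: 001101101
Count of 1s: 5

5


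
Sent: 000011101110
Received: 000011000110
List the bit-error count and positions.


XOR: 000000101000

2 error(s) at position(s): 6, 8


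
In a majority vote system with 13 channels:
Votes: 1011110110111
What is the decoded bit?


Ones: 10 out of 13
Threshold: 7

1 (10/13 voted 1)


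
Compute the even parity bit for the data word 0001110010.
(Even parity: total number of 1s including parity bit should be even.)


Number of 1s in data: 4
Parity bit: 0

0


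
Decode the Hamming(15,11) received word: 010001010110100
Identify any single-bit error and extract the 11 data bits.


Syndrome = 0: no error detected

Data: 00100110100 (no errors)


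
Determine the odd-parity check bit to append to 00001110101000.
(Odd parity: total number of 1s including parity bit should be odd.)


Number of 1s in data: 5
Parity bit: 0

0


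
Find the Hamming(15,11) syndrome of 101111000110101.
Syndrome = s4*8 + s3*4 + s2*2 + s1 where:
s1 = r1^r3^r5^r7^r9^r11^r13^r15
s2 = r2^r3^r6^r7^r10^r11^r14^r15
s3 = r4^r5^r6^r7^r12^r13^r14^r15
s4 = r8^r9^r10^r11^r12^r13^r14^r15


s1=0, s2=1, s3=1, s4=0

Syndrome = 6 (error at position 6)


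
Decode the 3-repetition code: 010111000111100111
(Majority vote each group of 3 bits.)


Groups: 010, 111, 000, 111, 100, 111
Majority votes: 010101

010101


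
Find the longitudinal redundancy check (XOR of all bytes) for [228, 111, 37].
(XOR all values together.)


XOR chain: 228 ^ 111 ^ 37 = 174

174


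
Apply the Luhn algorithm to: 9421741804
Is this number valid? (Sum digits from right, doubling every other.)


Luhn sum = 41
41 mod 10 = 1

Invalid (Luhn sum mod 10 = 1)


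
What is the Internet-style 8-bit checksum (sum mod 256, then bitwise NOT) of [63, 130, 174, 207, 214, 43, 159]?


Sum = 990 mod 256 = 222
Complement = 33

33


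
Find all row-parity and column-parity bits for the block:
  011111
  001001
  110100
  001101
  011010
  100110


Row parities: 101111
Column parities: 010011

Row P: 101111, Col P: 010011, Corner: 1


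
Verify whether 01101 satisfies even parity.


Number of 1s: 3

No, parity error (3 ones)


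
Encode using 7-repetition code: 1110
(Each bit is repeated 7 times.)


Each bit -> 7 copies

1111111111111111111110000000


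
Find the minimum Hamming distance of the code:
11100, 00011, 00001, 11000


Comparing all pairs, minimum distance: 1
Can detect 0 errors, correct 0 errors

1


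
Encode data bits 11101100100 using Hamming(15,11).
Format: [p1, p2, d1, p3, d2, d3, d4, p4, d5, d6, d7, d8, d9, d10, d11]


Parity bits: p1=0, p2=1, p3=1, p4=1

011111011100100


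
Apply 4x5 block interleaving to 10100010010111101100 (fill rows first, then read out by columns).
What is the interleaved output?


Matrix:
  10100
  01001
  01111
  01100
Read columns: 10000111101100100110

10000111101100100110


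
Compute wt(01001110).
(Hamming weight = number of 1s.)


Counting 1s in 01001110

4


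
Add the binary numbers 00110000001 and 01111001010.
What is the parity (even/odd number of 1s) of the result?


00110000001 = 385
01111001010 = 970
Sum = 1355 = 10101001011
1s count = 6

even parity (6 ones in 10101001011)


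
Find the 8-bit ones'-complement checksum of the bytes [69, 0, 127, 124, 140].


Sum = 460 mod 256 = 204
Complement = 51

51


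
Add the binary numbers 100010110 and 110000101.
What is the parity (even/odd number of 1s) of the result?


100010110 = 278
110000101 = 389
Sum = 667 = 1010011011
1s count = 6

even parity (6 ones in 1010011011)


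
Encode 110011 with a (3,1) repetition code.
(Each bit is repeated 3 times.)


Each bit -> 3 copies

111111000000111111


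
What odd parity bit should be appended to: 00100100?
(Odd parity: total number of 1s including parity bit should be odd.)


Number of 1s in data: 2
Parity bit: 1

1


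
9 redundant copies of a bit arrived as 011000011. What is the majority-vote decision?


Ones: 4 out of 9
Threshold: 5

0 (4/9 voted 1)


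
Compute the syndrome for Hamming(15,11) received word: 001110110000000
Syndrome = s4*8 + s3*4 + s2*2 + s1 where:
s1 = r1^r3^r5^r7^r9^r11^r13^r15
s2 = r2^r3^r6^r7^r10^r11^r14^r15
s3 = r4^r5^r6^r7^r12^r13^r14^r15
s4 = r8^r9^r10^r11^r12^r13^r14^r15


s1=1, s2=0, s3=1, s4=1

Syndrome = 13 (error at position 13)


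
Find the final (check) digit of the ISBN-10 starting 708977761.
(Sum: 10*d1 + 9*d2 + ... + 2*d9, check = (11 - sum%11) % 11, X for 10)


Weighted sum: 322
322 mod 11 = 3

Check digit: 8


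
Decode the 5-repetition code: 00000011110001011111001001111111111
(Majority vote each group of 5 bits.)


Groups: 00000, 01111, 00010, 11111, 00100, 11111, 11111
Majority votes: 0101011

0101011


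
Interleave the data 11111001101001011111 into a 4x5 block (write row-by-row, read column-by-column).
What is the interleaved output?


Matrix:
  11111
  00110
  10010
  11111
Read columns: 10111001110111111001

10111001110111111001


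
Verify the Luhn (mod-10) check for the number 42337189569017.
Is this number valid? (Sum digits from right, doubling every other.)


Luhn sum = 66
66 mod 10 = 6

Invalid (Luhn sum mod 10 = 6)


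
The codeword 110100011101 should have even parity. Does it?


Number of 1s: 7

No, parity error (7 ones)


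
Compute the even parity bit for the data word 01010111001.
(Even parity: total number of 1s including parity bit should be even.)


Number of 1s in data: 6
Parity bit: 0

0


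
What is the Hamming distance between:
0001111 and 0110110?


XOR: 0111001
Count of 1s: 4

4


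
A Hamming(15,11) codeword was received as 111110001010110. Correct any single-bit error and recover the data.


Syndrome = 0: no error detected

Data: 11001010110 (no errors)


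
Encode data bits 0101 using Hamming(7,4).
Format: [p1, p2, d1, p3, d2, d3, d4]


Parity bits: p1=0, p2=1, p3=0

0100101


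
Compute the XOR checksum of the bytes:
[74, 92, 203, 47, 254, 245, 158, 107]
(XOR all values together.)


XOR chain: 74 ^ 92 ^ 203 ^ 47 ^ 254 ^ 245 ^ 158 ^ 107 = 12

12


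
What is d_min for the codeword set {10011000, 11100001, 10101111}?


Comparing all pairs, minimum distance: 4
Can detect 3 errors, correct 1 errors

4


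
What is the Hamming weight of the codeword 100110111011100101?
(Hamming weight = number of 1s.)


Counting 1s in 100110111011100101

11


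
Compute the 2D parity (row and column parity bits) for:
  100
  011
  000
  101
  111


Row parities: 10001
Column parities: 101

Row P: 10001, Col P: 101, Corner: 0


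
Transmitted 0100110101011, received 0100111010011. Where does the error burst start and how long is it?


XOR: 0000001111000

Burst at position 6, length 4


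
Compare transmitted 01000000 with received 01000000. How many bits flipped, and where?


XOR: 00000000

0 errors (received matches sent)


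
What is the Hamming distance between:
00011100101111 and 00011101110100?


XOR: 00000001011011
Count of 1s: 5

5


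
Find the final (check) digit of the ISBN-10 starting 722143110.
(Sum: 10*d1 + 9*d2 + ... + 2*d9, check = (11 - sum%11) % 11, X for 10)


Weighted sum: 157
157 mod 11 = 3

Check digit: 8


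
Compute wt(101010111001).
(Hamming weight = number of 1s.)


Counting 1s in 101010111001

7


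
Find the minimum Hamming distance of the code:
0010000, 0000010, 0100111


Comparing all pairs, minimum distance: 2
Can detect 1 errors, correct 0 errors

2


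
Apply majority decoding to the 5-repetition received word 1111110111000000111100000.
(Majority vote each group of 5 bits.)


Groups: 11111, 10111, 00000, 01111, 00000
Majority votes: 11010

11010


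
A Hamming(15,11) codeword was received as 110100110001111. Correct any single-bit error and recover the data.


Syndrome = 8: error at position 8

Data: 00010001111 (corrected bit 8)


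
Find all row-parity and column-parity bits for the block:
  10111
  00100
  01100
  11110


Row parities: 0100
Column parities: 00001

Row P: 0100, Col P: 00001, Corner: 1


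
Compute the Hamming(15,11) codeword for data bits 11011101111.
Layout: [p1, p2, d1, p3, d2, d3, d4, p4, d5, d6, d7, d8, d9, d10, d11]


Parity bits: p1=0, p2=1, p3=0, p4=0

011010101101111


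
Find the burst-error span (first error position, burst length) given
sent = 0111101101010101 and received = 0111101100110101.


XOR: 0000000001100000

Burst at position 9, length 2


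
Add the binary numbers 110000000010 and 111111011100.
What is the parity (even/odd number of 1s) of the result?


110000000010 = 3074
111111011100 = 4060
Sum = 7134 = 1101111011110
1s count = 10

even parity (10 ones in 1101111011110)


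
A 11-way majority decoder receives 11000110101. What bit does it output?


Ones: 6 out of 11
Threshold: 6

1 (6/11 voted 1)


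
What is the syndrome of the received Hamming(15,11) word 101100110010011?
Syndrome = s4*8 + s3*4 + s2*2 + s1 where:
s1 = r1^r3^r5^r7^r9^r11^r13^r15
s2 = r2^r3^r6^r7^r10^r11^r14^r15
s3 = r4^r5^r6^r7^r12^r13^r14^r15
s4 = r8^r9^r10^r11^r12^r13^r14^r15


s1=1, s2=1, s3=0, s4=0

Syndrome = 3 (error at position 3)


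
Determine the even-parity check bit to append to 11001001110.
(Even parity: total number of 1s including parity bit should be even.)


Number of 1s in data: 6
Parity bit: 0

0


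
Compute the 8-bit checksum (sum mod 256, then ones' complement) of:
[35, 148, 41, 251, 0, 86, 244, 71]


Sum = 876 mod 256 = 108
Complement = 147

147


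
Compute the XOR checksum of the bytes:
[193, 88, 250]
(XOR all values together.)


XOR chain: 193 ^ 88 ^ 250 = 99

99


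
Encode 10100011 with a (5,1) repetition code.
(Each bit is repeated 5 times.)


Each bit -> 5 copies

1111100000111110000000000000001111111111


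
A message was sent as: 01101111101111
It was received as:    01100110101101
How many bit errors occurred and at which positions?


XOR: 00001001000010

3 error(s) at position(s): 4, 7, 12


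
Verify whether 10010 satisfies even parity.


Number of 1s: 2

Yes, parity is correct (2 ones)


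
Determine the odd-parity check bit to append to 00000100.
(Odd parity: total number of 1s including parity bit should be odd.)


Number of 1s in data: 1
Parity bit: 0

0


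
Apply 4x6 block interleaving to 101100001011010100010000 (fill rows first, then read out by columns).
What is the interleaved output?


Matrix:
  101100
  001011
  010100
  010000
Read columns: 100000111100101001000100

100000111100101001000100


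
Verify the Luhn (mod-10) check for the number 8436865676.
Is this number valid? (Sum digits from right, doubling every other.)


Luhn sum = 54
54 mod 10 = 4

Invalid (Luhn sum mod 10 = 4)


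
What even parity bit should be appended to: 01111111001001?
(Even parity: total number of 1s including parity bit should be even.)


Number of 1s in data: 9
Parity bit: 1

1


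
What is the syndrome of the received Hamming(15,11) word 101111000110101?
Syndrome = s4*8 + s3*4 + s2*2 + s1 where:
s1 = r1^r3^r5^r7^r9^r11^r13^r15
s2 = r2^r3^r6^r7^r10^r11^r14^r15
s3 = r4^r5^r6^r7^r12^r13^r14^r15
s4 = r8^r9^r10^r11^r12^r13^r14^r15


s1=0, s2=1, s3=1, s4=0

Syndrome = 6 (error at position 6)


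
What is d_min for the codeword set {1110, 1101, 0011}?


Comparing all pairs, minimum distance: 2
Can detect 1 errors, correct 0 errors

2


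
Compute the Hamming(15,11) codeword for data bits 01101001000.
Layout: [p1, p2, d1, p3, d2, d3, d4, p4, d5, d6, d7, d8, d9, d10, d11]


Parity bits: p1=0, p2=1, p3=1, p4=0

010111001001000


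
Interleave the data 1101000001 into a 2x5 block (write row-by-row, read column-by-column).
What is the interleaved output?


Matrix:
  11010
  00001
Read columns: 1010001001

1010001001


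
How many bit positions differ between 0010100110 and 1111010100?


XOR: 1101110010
Count of 1s: 6

6


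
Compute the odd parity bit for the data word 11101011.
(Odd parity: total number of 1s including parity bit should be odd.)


Number of 1s in data: 6
Parity bit: 1

1


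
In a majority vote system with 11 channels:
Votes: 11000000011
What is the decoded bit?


Ones: 4 out of 11
Threshold: 6

0 (4/11 voted 1)


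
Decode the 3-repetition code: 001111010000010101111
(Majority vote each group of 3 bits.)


Groups: 001, 111, 010, 000, 010, 101, 111
Majority votes: 0100011

0100011


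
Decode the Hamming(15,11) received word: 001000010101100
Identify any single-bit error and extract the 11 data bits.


Syndrome = 0: no error detected

Data: 10000101100 (no errors)


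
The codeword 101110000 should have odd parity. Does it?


Number of 1s: 4

No, parity error (4 ones)


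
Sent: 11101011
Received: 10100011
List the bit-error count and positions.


XOR: 01001000

2 error(s) at position(s): 1, 4


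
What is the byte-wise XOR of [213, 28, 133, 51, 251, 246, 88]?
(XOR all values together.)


XOR chain: 213 ^ 28 ^ 133 ^ 51 ^ 251 ^ 246 ^ 88 = 42

42


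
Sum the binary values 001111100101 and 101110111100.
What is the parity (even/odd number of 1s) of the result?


001111100101 = 997
101110111100 = 3004
Sum = 4001 = 111110100001
1s count = 7

odd parity (7 ones in 111110100001)


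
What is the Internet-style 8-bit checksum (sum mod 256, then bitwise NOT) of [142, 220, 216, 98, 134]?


Sum = 810 mod 256 = 42
Complement = 213

213


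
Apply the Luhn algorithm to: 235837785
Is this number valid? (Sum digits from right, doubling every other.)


Luhn sum = 47
47 mod 10 = 7

Invalid (Luhn sum mod 10 = 7)


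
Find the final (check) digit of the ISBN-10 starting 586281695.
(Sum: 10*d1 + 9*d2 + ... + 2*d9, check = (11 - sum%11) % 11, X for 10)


Weighted sum: 298
298 mod 11 = 1

Check digit: X


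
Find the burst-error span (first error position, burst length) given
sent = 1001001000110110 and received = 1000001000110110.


XOR: 0001000000000000

Burst at position 3, length 1


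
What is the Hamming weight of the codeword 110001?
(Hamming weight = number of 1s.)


Counting 1s in 110001

3


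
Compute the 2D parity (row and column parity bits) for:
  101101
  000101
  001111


Row parities: 000
Column parities: 100111

Row P: 000, Col P: 100111, Corner: 0


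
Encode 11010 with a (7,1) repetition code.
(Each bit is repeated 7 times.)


Each bit -> 7 copies

11111111111111000000011111110000000


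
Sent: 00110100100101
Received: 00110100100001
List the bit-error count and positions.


XOR: 00000000000100

1 error(s) at position(s): 11


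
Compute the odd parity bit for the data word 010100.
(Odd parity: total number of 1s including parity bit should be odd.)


Number of 1s in data: 2
Parity bit: 1

1


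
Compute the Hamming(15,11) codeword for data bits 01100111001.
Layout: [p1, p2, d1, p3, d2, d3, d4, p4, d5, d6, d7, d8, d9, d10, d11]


Parity bits: p1=1, p2=0, p3=0, p4=0

100011000111001
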